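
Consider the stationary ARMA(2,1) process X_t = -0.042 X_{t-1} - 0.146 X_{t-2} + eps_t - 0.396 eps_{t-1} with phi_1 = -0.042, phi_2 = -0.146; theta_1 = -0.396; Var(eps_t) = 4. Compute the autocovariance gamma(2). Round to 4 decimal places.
\gamma(2) = -0.6430

Multiply the model equation by X_{t-k} and take expectations. With theta_0 = psi_0 = 1 and psi_j the MA(infinity) weights, this gives
  gamma(k) - sum_i phi_i gamma(k-i) = c_k,
  c_k = sigma^2 * sum_{j=k..q} theta_j psi_{j-k}   (c_k = 0 for k > q),
using gamma(-m) = gamma(m).
psi-weights needed (psi_j = theta_j + sum_i phi_i psi_{j-i}):
  psi_1 = theta_1 + phi_1 = -0.396 + (-0.042) = -0.438
Right-hand sides:
  c_0 = sigma^2 (1 + theta_1 psi_1) = 4 * (1 + (-0.396)(-0.438)) = 4 * 1.173448 = 4.693792
  c_1 = sigma^2 theta_1 = 4 * (-0.396) = -1.584
  c_2 = 0
Equations for k = 0, 1, 2 (AR order 2, c_2 = 0):
  (E0) gamma(0) = phi_1 gamma(1) + phi_2 gamma(2) + c_0
  (E1) gamma(1) = phi_1 gamma(0) + phi_2 gamma(1) + c_1
  (E2) gamma(2) = phi_1 gamma(1) + phi_2 gamma(0)
From (E1): gamma(1) = A gamma(0) + B with
  A = phi_1 / (1 - phi_2) = -0.042 / 1.146 = -0.036649,   B = c_1 / (1 - phi_2) = -1.584 / 1.146 = -1.382199.
Insert (E2) into (E0): gamma(0) (1 - phi_2^2) = phi_1 (1 + phi_2) gamma(1) + c_0.
  phi_1 (1 + phi_2) = (-0.042)(0.854) = -0.035868,   1 - phi_2^2 = 0.978684.
Replace gamma(1) by A gamma(0) + B and collect gamma(0):
  gamma(0) [0.978684 - (-0.035868)(-0.036649)] = (-0.035868)(-1.382199) + 4.693792
  gamma(0) * 0.977369 = 4.743369
  gamma(0) = 4.743369 / 0.977369 = 4.853199.
  gamma(1) = A gamma(0) + B = (-0.036649)(4.853199) + (-1.382199) = -1.560065.
  gamma(2) = phi_1 gamma(1) + phi_2 gamma(0) = (-0.042)(-1.560065) + (-0.146)(4.853199) = -0.643044.
Therefore gamma(2) = -0.6430 (to 4 decimal places).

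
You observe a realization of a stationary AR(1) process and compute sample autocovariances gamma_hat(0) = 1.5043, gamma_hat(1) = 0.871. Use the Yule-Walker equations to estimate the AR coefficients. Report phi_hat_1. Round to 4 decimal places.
\hat\phi_{1} = 0.5790

The Yule-Walker equations for an AR(p) process read, in matrix form,
  Gamma_p phi = r_p,   with   (Gamma_p)_{ij} = gamma(|i - j|),
                       (r_p)_i = gamma(i),   i,j = 1..p.
Substitute the sample gammas (Toeplitz matrix and right-hand side of size 1):
  Gamma_p = [[1.5043]]
  r_p     = [0.871]
With p = 1 this is the single equation gamma(0) phi_1 = gamma(1):
  phi_hat_1 = gamma(1) / gamma(0) = 0.871 / 1.5043 = 0.5790.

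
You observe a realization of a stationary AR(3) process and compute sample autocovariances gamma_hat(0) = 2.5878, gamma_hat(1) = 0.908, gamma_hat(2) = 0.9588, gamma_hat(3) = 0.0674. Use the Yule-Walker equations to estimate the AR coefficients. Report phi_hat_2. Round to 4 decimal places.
\hat\phi_{2} = 0.3340

The Yule-Walker equations for an AR(p) process read, in matrix form,
  Gamma_p phi = r_p,   with   (Gamma_p)_{ij} = gamma(|i - j|),
                       (r_p)_i = gamma(i),   i,j = 1..p.
Substitute the sample gammas (Toeplitz matrix and right-hand side of size 3):
  Gamma_p = [[2.5878, 0.908, 0.9588], [0.908, 2.5878, 0.908], [0.9588, 0.908, 2.5878]]
  r_p     = [0.908, 0.9588, 0.0674]
Written out (R1..R3):
  (R1) 2.5878 phi_1 + 0.908 phi_2 + 0.9588 phi_3 = 0.908
  (R2) 0.908 phi_1 + 2.5878 phi_2 + 0.908 phi_3 = 0.9588
  (R3) 0.9588 phi_1 + 0.908 phi_2 + 2.5878 phi_3 = 0.0674
Gaussian elimination:
  R2 <- R2 - (0.908/2.5878) R1 = R2 - (0.350877) R1:  2.269204 phi_2 + 0.571579 phi_3 = 0.640204
  R3 <- R3 - (0.9588/2.5878) R1 = R3 - (0.370508) R1:  0.571579 phi_2 + 2.232557 phi_3 = -0.269021
  R3 <- R3 - (0.571579/2.269204) R2 = R3 - (0.251885) R2:  2.088585 phi_3 = -0.430279
Back-substitution:
  phi_hat_3 = -0.430279 / 2.088585 = -0.206015
  phi_hat_2 = (0.640204 - (0.571579)(-0.206015)) / 2.269204 = 0.334019
  phi_hat_1 = (0.908 - (0.908)(0.334019) - (0.9588)(-0.206015)) / 2.5878 = 0.310008
So phi_hat = [0.3100, 0.3340, -0.2060].
Therefore phi_hat_2 = 0.3340.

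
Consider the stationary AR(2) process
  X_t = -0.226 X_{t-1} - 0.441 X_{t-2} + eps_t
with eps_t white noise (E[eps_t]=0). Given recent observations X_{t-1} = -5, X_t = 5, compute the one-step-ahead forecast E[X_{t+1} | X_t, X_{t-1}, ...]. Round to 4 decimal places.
E[X_{t+1} \mid \mathcal F_t] = 1.0750

For an AR(p) model X_t = c + sum_i phi_i X_{t-i} + eps_t, the
one-step-ahead conditional mean is
  E[X_{t+1} | X_t, ...] = c + sum_i phi_i X_{t+1-i}.
Substitute known values:
  E[X_{t+1} | ...] = (-0.226) * (5) + (-0.441) * (-5)
                   = 1.0750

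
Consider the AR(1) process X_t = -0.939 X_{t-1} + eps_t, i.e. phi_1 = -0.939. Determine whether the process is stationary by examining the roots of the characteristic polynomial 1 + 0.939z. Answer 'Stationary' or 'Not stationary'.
\text{Stationary}

The AR(p) characteristic polynomial is P(z) = 1 + 0.939z.
Stationarity requires all roots to lie outside the unit circle, i.e. |z| > 1 for every root.
This is linear in z: 1 + (0.939) z = 0  =>  z = -1/(0.939) = -1.064963,  |z| = 1.064963.
Moduli of all roots: 1.0650.
All moduli strictly greater than 1? Yes.
Verdict: Stationary.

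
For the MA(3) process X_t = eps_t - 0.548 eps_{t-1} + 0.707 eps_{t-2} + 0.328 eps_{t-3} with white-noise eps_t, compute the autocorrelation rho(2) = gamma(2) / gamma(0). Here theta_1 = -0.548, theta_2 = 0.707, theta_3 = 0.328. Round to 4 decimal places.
\rho(2) = 0.2764

For an MA(q) process with theta_0 = 1, the autocovariance is
  gamma(k) = sigma^2 * sum_{i=0..q-k} theta_i * theta_{i+k},
and rho(k) = gamma(k) / gamma(0). Sigma^2 cancels.
  numerator   = (1)*(0.707) + (-0.548)*(0.328) = 0.527256.
  denominator = (1)^2 + (-0.548)^2 + (0.707)^2 + (0.328)^2 = 1.907737.
  rho(2) = 0.527256 / 1.907737 = 0.2764.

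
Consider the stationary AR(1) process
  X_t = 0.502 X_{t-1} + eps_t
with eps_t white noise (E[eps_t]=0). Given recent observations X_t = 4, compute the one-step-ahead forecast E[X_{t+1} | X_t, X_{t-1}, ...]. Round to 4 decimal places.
E[X_{t+1} \mid \mathcal F_t] = 2.0080

For an AR(p) model X_t = c + sum_i phi_i X_{t-i} + eps_t, the
one-step-ahead conditional mean is
  E[X_{t+1} | X_t, ...] = c + sum_i phi_i X_{t+1-i}.
Substitute known values:
  E[X_{t+1} | ...] = (0.502) * (4)
                   = 2.0080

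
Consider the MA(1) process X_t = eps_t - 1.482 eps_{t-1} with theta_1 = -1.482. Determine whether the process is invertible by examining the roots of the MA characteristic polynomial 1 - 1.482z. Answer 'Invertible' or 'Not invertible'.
\text{Not invertible}

The MA(q) characteristic polynomial is P(z) = 1 - 1.482z.
Invertibility requires all roots to lie outside the unit circle, i.e. |z| > 1 for every root.
This is linear in z: 1 + (-1.482) z = 0  =>  z = -1/(-1.482) = 0.674764,  |z| = 0.674764.
Moduli of all roots: 0.6748.
All moduli strictly greater than 1? No.
Verdict: Not invertible.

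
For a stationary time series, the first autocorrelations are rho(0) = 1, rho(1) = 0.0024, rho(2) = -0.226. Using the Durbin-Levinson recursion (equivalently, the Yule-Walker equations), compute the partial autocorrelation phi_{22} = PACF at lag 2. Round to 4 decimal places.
\phi_{22} = -0.2260

The PACF at lag k is phi_{kk}, the last component of the solution
to the Yule-Walker system G_k phi = r_k where
  (G_k)_{ij} = rho(|i - j|), (r_k)_i = rho(i), i,j = 1..k.
Equivalently, Durbin-Levinson gives phi_{kk} iteratively:
  phi_{11} = rho(1)
  phi_{kk} = [rho(k) - sum_{j=1..k-1} phi_{k-1,j} rho(k-j)]
            / [1 - sum_{j=1..k-1} phi_{k-1,j} rho(j)],
  phi_{k,j} = phi_{k-1,j} - phi_{kk} phi_{k-1,k-j},  j = 1..k-1.
Step k = 1:
  phi_11 = rho(1) = 0.0024.
Step k = 2:
  phi_22 = [rho(2) - phi_11 rho(1)] / [1 - phi_11 rho(1)] = [-0.226 - (0.0024)(0.0024)] / [1 - (0.0024)(0.0024)]
         = -0.22600576 / 0.99999424 = -0.226.
Therefore phi_{22} = -0.2260.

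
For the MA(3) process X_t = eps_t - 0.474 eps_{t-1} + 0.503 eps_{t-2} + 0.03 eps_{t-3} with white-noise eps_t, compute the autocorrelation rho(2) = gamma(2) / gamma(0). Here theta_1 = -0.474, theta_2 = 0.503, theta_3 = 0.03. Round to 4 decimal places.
\rho(2) = 0.3306

For an MA(q) process with theta_0 = 1, the autocovariance is
  gamma(k) = sigma^2 * sum_{i=0..q-k} theta_i * theta_{i+k},
and rho(k) = gamma(k) / gamma(0). Sigma^2 cancels.
  numerator   = (1)*(0.503) + (-0.474)*(0.03) = 0.48878.
  denominator = (1)^2 + (-0.474)^2 + (0.503)^2 + (0.03)^2 = 1.478585.
  rho(2) = 0.48878 / 1.478585 = 0.3306.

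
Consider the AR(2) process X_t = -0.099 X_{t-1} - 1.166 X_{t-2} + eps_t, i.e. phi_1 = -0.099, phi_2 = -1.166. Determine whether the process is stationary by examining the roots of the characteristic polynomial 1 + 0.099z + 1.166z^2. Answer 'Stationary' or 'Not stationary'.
\text{Not stationary}

The AR(p) characteristic polynomial is P(z) = 1 + 0.099z + 1.166z^2.
Stationarity requires all roots to lie outside the unit circle, i.e. |z| > 1 for every root.
Set 1 + (0.099) z + (1.166) z^2 = 0, i.e. a z^2 + b z + c = 0 with a = 1.166, b = 0.099, c = 1.
Discriminant D = b^2 - 4ac = (0.099)^2 - 4*(1.166)*1 = 0.009801 - (4.664) = -4.654199.
D < 0, so the roots are the complex-conjugate pair z = (-b +/- i sqrt(-D)) / (2a) = -0.0425 +/- 0.9251i.
For a conjugate pair |z|^2 = z * conj(z) = (product of roots) = c/a = 1/(1.166) = 0.857633, so |z| = sqrt(0.857633) = 0.9261 for both roots.
Moduli of all roots: 0.9261, 0.9261.
All moduli strictly greater than 1? No.
Verdict: Not stationary.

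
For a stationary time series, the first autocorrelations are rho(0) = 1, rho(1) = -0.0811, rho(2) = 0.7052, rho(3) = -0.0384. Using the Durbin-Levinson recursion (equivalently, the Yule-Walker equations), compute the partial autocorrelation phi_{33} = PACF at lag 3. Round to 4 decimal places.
\phi_{33} = 0.0709

The PACF at lag k is phi_{kk}, the last component of the solution
to the Yule-Walker system G_k phi = r_k where
  (G_k)_{ij} = rho(|i - j|), (r_k)_i = rho(i), i,j = 1..k.
Equivalently, Durbin-Levinson gives phi_{kk} iteratively:
  phi_{11} = rho(1)
  phi_{kk} = [rho(k) - sum_{j=1..k-1} phi_{k-1,j} rho(k-j)]
            / [1 - sum_{j=1..k-1} phi_{k-1,j} rho(j)],
  phi_{k,j} = phi_{k-1,j} - phi_{kk} phi_{k-1,k-j},  j = 1..k-1.
Step k = 1:
  phi_11 = rho(1) = -0.0811.
Step k = 2:
  phi_22 = [rho(2) - phi_11 rho(1)] / [1 - phi_11 rho(1)] = [0.7052 - (-0.0811)(-0.0811)] / [1 - (-0.0811)(-0.0811)]
         = 0.69862279 / 0.99342279 = 0.703248.
  Update: phi_21 = phi_11 - phi_22 phi_11 = -0.0811 - (0.703248)(-0.0811) = -0.024067.
Step k = 3:
  phi_33 = [rho(3) - phi_21 rho(2) - phi_22 rho(1)] / [1 - phi_21 rho(1) - phi_22 rho(2)]
    numerator   = -0.0384 - (-0.024067)(0.7052) - (0.703248)(-0.0811) = 0.03560517
    denominator = 1 - (-0.024067)(-0.0811) - (0.703248)(0.7052) = 0.50211757
  phi_33 = 0.03560517 / 0.50211757 = 0.0709.
Therefore phi_{33} = 0.0709.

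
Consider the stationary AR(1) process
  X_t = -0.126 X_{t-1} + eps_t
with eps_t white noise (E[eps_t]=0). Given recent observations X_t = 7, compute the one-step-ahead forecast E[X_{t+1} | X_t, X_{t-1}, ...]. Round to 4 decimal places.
E[X_{t+1} \mid \mathcal F_t] = -0.8820

For an AR(p) model X_t = c + sum_i phi_i X_{t-i} + eps_t, the
one-step-ahead conditional mean is
  E[X_{t+1} | X_t, ...] = c + sum_i phi_i X_{t+1-i}.
Substitute known values:
  E[X_{t+1} | ...] = (-0.126) * (7)
                   = -0.8820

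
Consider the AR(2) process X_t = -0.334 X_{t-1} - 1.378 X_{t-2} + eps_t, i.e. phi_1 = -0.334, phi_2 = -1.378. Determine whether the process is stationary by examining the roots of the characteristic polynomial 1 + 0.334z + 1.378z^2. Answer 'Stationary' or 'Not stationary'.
\text{Not stationary}

The AR(p) characteristic polynomial is P(z) = 1 + 0.334z + 1.378z^2.
Stationarity requires all roots to lie outside the unit circle, i.e. |z| > 1 for every root.
Set 1 + (0.334) z + (1.378) z^2 = 0, i.e. a z^2 + b z + c = 0 with a = 1.378, b = 0.334, c = 1.
Discriminant D = b^2 - 4ac = (0.334)^2 - 4*(1.378)*1 = 0.111556 - (5.512) = -5.400444.
D < 0, so the roots are the complex-conjugate pair z = (-b +/- i sqrt(-D)) / (2a) = -0.1212 +/- 0.8432i.
For a conjugate pair |z|^2 = z * conj(z) = (product of roots) = c/a = 1/(1.378) = 0.725689, so |z| = sqrt(0.725689) = 0.8519 for both roots.
Moduli of all roots: 0.8519, 0.8519.
All moduli strictly greater than 1? No.
Verdict: Not stationary.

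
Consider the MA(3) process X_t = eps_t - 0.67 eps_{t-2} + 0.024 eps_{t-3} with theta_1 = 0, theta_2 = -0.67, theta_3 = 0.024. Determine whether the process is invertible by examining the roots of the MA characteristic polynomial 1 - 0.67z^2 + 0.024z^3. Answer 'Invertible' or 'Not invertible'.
\text{Invertible}

The MA(q) characteristic polynomial is P(z) = 1 - 0.67z^2 + 0.024z^3.
Invertibility requires all roots to lie outside the unit circle, i.e. |z| > 1 for every root.
Degree 3: look for a simple real root z0 first, then factor out (1 - z/z0) and solve the remaining quadratic.
Testing z0 = 1.25: P(1.25) = 1 + (0)(1.25) + (-0.67)(1.25)^2 + (0.024)(1.25)^3
  = 1 + (0) + (-1.046875) + (0.046875) = 0.  So z_0 = 1.25 is a root, |z_0| = 1.25.
Divide out the factor (1 - 0.8 z) = (1 - z/z0) (since 1/z0 = 0.8):
  P(z) = (1 - 0.8 z)(1 + (0.8) z + (-0.03) z^2)
  [check: z-coef 0.8 - (0.8) = 0; z^2-coef -0.03 - (0.8)(0.8) = -0.67; z^3-coef -(0.8)(-0.03) = 0.024.]
Remaining roots from the quadratic factor 1 + (0.8) z + (-0.03) z^2:
  Set 1 + (0.8) z + (-0.03) z^2 = 0, i.e. a z^2 + b z + c = 0 with a = -0.03, b = 0.8, c = 1.
  Discriminant D = b^2 - 4ac = (0.8)^2 - 4*(-0.03)*1 = 0.64 - (-0.12) = 0.76.
  D >= 0, so the roots are real: z = (-b +/- sqrt(D)) / (2a) = (-0.8 +/- 0.87178) / (-0.06).
    z_1 = (-0.8 + 0.87178) / (-0.06) = -1.1963,   |z_1| = 1.1963.
    z_2 = (-0.8 - 0.87178) / (-0.06) = 27.863,   |z_2| = 27.863.
Moduli of all roots: 1.2500, 1.1963, 27.8630.
All moduli strictly greater than 1? Yes.
Verdict: Invertible.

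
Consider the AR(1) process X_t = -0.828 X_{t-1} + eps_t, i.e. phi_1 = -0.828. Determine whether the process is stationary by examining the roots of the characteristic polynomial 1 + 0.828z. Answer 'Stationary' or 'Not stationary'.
\text{Stationary}

The AR(p) characteristic polynomial is P(z) = 1 + 0.828z.
Stationarity requires all roots to lie outside the unit circle, i.e. |z| > 1 for every root.
This is linear in z: 1 + (0.828) z = 0  =>  z = -1/(0.828) = -1.207729,  |z| = 1.207729.
Moduli of all roots: 1.2077.
All moduli strictly greater than 1? Yes.
Verdict: Stationary.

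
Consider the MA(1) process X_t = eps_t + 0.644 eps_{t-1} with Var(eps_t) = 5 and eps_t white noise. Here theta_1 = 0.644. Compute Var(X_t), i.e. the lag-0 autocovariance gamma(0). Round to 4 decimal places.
\gamma(0) = 7.0737

For an MA(q) process X_t = eps_t + sum_i theta_i eps_{t-i} with
Var(eps_t) = sigma^2, the variance is
  gamma(0) = sigma^2 * (1 + sum_i theta_i^2).
  sum_i theta_i^2 = (0.644)^2 = 0.414736.
  gamma(0) = 5 * (1 + 0.414736) = 5 * 1.414736 = 7.07368, which rounds to 7.0737.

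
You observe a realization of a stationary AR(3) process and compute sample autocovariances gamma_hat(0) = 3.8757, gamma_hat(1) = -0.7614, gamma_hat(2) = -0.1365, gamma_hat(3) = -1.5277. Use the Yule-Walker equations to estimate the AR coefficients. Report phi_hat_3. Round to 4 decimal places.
\hat\phi_{3} = -0.4360

The Yule-Walker equations for an AR(p) process read, in matrix form,
  Gamma_p phi = r_p,   with   (Gamma_p)_{ij} = gamma(|i - j|),
                       (r_p)_i = gamma(i),   i,j = 1..p.
Substitute the sample gammas (Toeplitz matrix and right-hand side of size 3):
  Gamma_p = [[3.8757, -0.7614, -0.1365], [-0.7614, 3.8757, -0.7614], [-0.1365, -0.7614, 3.8757]]
  r_p     = [-0.7614, -0.1365, -1.5277]
Written out (R1..R3):
  (R1) 3.8757 phi_1 - 0.7614 phi_2 - 0.1365 phi_3 = -0.7614
  (R2) -0.7614 phi_1 + 3.8757 phi_2 - 0.7614 phi_3 = -0.1365
  (R3) -0.1365 phi_1 - 0.7614 phi_2 + 3.8757 phi_3 = -1.5277
Gaussian elimination:
  R2 <- R2 - (-0.7614/3.8757) R1 = R2 - (-0.196455) R1:  3.726119 phi_2 - 0.788216 phi_3 = -0.286081
  R3 <- R3 - (-0.1365/3.8757) R1 = R3 - (-0.035219) R1:  -0.788216 phi_2 + 3.870893 phi_3 = -1.554516
  R3 <- R3 - (-0.788216/3.726119) R2 = R3 - (-0.211538) R2:  3.704155 phi_3 = -1.615033
Back-substitution:
  phi_hat_3 = -1.615033 / 3.704155 = -0.436006
  phi_hat_2 = (-0.286081 - (-0.788216)(-0.436006)) / 3.726119 = -0.169009
  phi_hat_1 = (-0.7614 - (-0.7614)(-0.169009) - (-0.1365)(-0.436006)) / 3.8757 = -0.245013
So phi_hat = [-0.2450, -0.1690, -0.4360].
Therefore phi_hat_3 = -0.4360.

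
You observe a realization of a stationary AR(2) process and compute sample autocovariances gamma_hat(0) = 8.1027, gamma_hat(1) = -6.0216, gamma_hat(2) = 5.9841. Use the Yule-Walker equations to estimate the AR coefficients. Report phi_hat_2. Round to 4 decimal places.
\hat\phi_{2} = 0.4160

The Yule-Walker equations for an AR(p) process read, in matrix form,
  Gamma_p phi = r_p,   with   (Gamma_p)_{ij} = gamma(|i - j|),
                       (r_p)_i = gamma(i),   i,j = 1..p.
Substitute the sample gammas (Toeplitz matrix and right-hand side of size 2):
  Gamma_p = [[8.1027, -6.0216], [-6.0216, 8.1027]]
  r_p     = [-6.0216, 5.9841]
Written out:
  8.1027 phi_1 - 6.0216 phi_2 = -6.0216
  -6.0216 phi_1 + 8.1027 phi_2 = 5.9841
Solve by Cramer's rule:
  det = gamma(0)^2 - gamma(1)^2 = (8.1027)^2 - (-6.0216)^2 = 65.65374729 - 36.25966656 = 29.39408073
  phi_hat_1 = [gamma(1) gamma(0) - gamma(1) gamma(2)] / det = [(-6.0216)(8.1027) - (-6.0216)(5.9841)] / 29.39408073 = -12.75736176 / 29.39408073 = -0.434
  phi_hat_2 = [gamma(0) gamma(2) - gamma(1)^2] / det = [(8.1027)(5.9841) - (-6.0216)^2] / 29.39408073 = 12.22770051 / 29.39408073 = 0.416
So phi_hat = [-0.4340, 0.4160].
Therefore phi_hat_2 = 0.4160.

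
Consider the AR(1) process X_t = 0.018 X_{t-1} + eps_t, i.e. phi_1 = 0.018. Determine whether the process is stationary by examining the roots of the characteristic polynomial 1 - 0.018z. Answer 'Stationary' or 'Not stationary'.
\text{Stationary}

The AR(p) characteristic polynomial is P(z) = 1 - 0.018z.
Stationarity requires all roots to lie outside the unit circle, i.e. |z| > 1 for every root.
This is linear in z: 1 + (-0.018) z = 0  =>  z = -1/(-0.018) = 55.555556,  |z| = 55.555556.
Moduli of all roots: 55.5556.
All moduli strictly greater than 1? Yes.
Verdict: Stationary.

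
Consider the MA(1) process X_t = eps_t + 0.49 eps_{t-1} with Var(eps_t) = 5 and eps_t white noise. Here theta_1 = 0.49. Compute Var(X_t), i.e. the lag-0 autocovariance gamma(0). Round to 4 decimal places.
\gamma(0) = 6.2005

For an MA(q) process X_t = eps_t + sum_i theta_i eps_{t-i} with
Var(eps_t) = sigma^2, the variance is
  gamma(0) = sigma^2 * (1 + sum_i theta_i^2).
  sum_i theta_i^2 = (0.49)^2 = 0.2401.
  gamma(0) = 5 * (1 + 0.2401) = 5 * 1.2401 = 6.2005.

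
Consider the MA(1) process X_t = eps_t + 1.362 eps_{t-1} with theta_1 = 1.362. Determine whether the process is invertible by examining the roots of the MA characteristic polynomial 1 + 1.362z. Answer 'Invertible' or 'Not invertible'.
\text{Not invertible}

The MA(q) characteristic polynomial is P(z) = 1 + 1.362z.
Invertibility requires all roots to lie outside the unit circle, i.e. |z| > 1 for every root.
This is linear in z: 1 + (1.362) z = 0  =>  z = -1/(1.362) = -0.734214,  |z| = 0.734214.
Moduli of all roots: 0.7342.
All moduli strictly greater than 1? No.
Verdict: Not invertible.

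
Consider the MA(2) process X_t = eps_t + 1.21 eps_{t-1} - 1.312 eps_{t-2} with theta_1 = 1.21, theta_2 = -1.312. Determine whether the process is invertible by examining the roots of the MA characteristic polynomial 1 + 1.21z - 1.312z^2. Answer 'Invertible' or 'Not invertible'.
\text{Not invertible}

The MA(q) characteristic polynomial is P(z) = 1 + 1.21z - 1.312z^2.
Invertibility requires all roots to lie outside the unit circle, i.e. |z| > 1 for every root.
Set 1 + (1.21) z + (-1.312) z^2 = 0, i.e. a z^2 + b z + c = 0 with a = -1.312, b = 1.21, c = 1.
Discriminant D = b^2 - 4ac = (1.21)^2 - 4*(-1.312)*1 = 1.4641 - (-5.248) = 6.7121.
D >= 0, so the roots are real: z = (-b +/- sqrt(D)) / (2a) = (-1.21 +/- 2.590772) / (-2.624).
  z_1 = (-1.21 + 2.590772) / (-2.624) = -0.5262,   |z_1| = 0.5262.
  z_2 = (-1.21 - 2.590772) / (-2.624) = 1.4485,   |z_2| = 1.4485.
Moduli of all roots: 0.5262, 1.4485.
All moduli strictly greater than 1? No.
Verdict: Not invertible.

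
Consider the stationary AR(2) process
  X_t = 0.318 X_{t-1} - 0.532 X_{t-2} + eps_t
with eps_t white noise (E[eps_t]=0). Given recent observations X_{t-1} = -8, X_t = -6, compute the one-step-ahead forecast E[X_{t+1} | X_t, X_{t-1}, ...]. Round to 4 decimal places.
E[X_{t+1} \mid \mathcal F_t] = 2.3480

For an AR(p) model X_t = c + sum_i phi_i X_{t-i} + eps_t, the
one-step-ahead conditional mean is
  E[X_{t+1} | X_t, ...] = c + sum_i phi_i X_{t+1-i}.
Substitute known values:
  E[X_{t+1} | ...] = (0.318) * (-6) + (-0.532) * (-8)
                   = 2.3480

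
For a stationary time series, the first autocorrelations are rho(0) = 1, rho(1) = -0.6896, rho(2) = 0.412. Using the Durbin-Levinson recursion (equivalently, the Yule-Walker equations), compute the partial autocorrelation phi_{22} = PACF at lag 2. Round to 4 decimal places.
\phi_{22} = -0.1212

The PACF at lag k is phi_{kk}, the last component of the solution
to the Yule-Walker system G_k phi = r_k where
  (G_k)_{ij} = rho(|i - j|), (r_k)_i = rho(i), i,j = 1..k.
Equivalently, Durbin-Levinson gives phi_{kk} iteratively:
  phi_{11} = rho(1)
  phi_{kk} = [rho(k) - sum_{j=1..k-1} phi_{k-1,j} rho(k-j)]
            / [1 - sum_{j=1..k-1} phi_{k-1,j} rho(j)],
  phi_{k,j} = phi_{k-1,j} - phi_{kk} phi_{k-1,k-j},  j = 1..k-1.
Step k = 1:
  phi_11 = rho(1) = -0.6896.
Step k = 2:
  phi_22 = [rho(2) - phi_11 rho(1)] / [1 - phi_11 rho(1)] = [0.412 - (-0.6896)(-0.6896)] / [1 - (-0.6896)(-0.6896)]
         = -0.06354816 / 0.52445184 = -0.1212.
Therefore phi_{22} = -0.1212.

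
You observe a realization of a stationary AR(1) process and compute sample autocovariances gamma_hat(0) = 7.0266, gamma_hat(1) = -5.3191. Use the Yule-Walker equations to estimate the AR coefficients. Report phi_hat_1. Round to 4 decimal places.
\hat\phi_{1} = -0.7570

The Yule-Walker equations for an AR(p) process read, in matrix form,
  Gamma_p phi = r_p,   with   (Gamma_p)_{ij} = gamma(|i - j|),
                       (r_p)_i = gamma(i),   i,j = 1..p.
Substitute the sample gammas (Toeplitz matrix and right-hand side of size 1):
  Gamma_p = [[7.0266]]
  r_p     = [-5.3191]
With p = 1 this is the single equation gamma(0) phi_1 = gamma(1):
  phi_hat_1 = gamma(1) / gamma(0) = -5.3191 / 7.0266 = -0.7570.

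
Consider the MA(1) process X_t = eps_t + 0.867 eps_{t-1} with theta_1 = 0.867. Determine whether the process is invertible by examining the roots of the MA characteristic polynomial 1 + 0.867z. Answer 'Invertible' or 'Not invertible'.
\text{Invertible}

The MA(q) characteristic polynomial is P(z) = 1 + 0.867z.
Invertibility requires all roots to lie outside the unit circle, i.e. |z| > 1 for every root.
This is linear in z: 1 + (0.867) z = 0  =>  z = -1/(0.867) = -1.153403,  |z| = 1.153403.
Moduli of all roots: 1.1534.
All moduli strictly greater than 1? Yes.
Verdict: Invertible.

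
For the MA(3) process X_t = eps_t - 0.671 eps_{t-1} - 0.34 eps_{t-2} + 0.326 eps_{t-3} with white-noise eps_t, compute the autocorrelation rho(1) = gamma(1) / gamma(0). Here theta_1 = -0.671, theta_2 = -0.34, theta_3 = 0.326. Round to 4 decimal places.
\rho(1) = -0.3311

For an MA(q) process with theta_0 = 1, the autocovariance is
  gamma(k) = sigma^2 * sum_{i=0..q-k} theta_i * theta_{i+k},
and rho(k) = gamma(k) / gamma(0). Sigma^2 cancels.
  numerator   = (1)*(-0.671) + (-0.671)*(-0.34) + (-0.34)*(0.326) = -0.5537.
  denominator = (1)^2 + (-0.671)^2 + (-0.34)^2 + (0.326)^2 = 1.672117.
  rho(1) = -0.5537 / 1.672117 = -0.3311.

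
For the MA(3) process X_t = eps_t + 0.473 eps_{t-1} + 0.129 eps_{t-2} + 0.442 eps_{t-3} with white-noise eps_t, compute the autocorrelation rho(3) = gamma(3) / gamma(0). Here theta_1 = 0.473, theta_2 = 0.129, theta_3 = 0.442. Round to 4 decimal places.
\rho(3) = 0.3079

For an MA(q) process with theta_0 = 1, the autocovariance is
  gamma(k) = sigma^2 * sum_{i=0..q-k} theta_i * theta_{i+k},
and rho(k) = gamma(k) / gamma(0). Sigma^2 cancels.
  numerator   = (1)*(0.442) = 0.442.
  denominator = (1)^2 + (0.473)^2 + (0.129)^2 + (0.442)^2 = 1.435734.
  rho(3) = 0.442 / 1.435734 = 0.3079.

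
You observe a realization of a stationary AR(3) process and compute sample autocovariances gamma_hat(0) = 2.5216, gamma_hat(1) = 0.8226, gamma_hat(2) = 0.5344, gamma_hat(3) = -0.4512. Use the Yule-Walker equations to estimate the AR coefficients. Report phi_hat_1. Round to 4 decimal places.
\hat\phi_{1} = 0.3250

The Yule-Walker equations for an AR(p) process read, in matrix form,
  Gamma_p phi = r_p,   with   (Gamma_p)_{ij} = gamma(|i - j|),
                       (r_p)_i = gamma(i),   i,j = 1..p.
Substitute the sample gammas (Toeplitz matrix and right-hand side of size 3):
  Gamma_p = [[2.5216, 0.8226, 0.5344], [0.8226, 2.5216, 0.8226], [0.5344, 0.8226, 2.5216]]
  r_p     = [0.8226, 0.5344, -0.4512]
Written out (R1..R3):
  (R1) 2.5216 phi_1 + 0.8226 phi_2 + 0.5344 phi_3 = 0.8226
  (R2) 0.8226 phi_1 + 2.5216 phi_2 + 0.8226 phi_3 = 0.5344
  (R3) 0.5344 phi_1 + 0.8226 phi_2 + 2.5216 phi_3 = -0.4512
Gaussian elimination:
  R2 <- R2 - (0.8226/2.5216) R1 = R2 - (0.326221) R1:  2.25325 phi_2 + 0.648267 phi_3 = 0.26605
  R3 <- R3 - (0.5344/2.5216) R1 = R3 - (0.211929) R1:  0.648267 phi_2 + 2.408345 phi_3 = -0.625533
  R3 <- R3 - (0.648267/2.25325) R2 = R3 - (0.287703) R2:  2.221837 phi_3 = -0.702076
Back-substitution:
  phi_hat_3 = -0.702076 / 2.221837 = -0.315989
  phi_hat_2 = (0.26605 - (0.648267)(-0.315989)) / 2.25325 = 0.208985
  phi_hat_1 = (0.8226 - (0.8226)(0.208985) - (0.5344)(-0.315989)) / 2.5216 = 0.325013
So phi_hat = [0.3250, 0.2090, -0.3160].
Therefore phi_hat_1 = 0.3250.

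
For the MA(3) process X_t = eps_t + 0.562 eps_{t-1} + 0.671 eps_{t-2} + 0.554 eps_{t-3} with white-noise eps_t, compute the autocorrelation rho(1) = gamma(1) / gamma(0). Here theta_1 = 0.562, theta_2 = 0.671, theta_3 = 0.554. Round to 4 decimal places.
\rho(1) = 0.6323

For an MA(q) process with theta_0 = 1, the autocovariance is
  gamma(k) = sigma^2 * sum_{i=0..q-k} theta_i * theta_{i+k},
and rho(k) = gamma(k) / gamma(0). Sigma^2 cancels.
  numerator   = (1)*(0.562) + (0.562)*(0.671) + (0.671)*(0.554) = 1.310836.
  denominator = (1)^2 + (0.562)^2 + (0.671)^2 + (0.554)^2 = 2.073001.
  rho(1) = 1.310836 / 2.073001 = 0.6323.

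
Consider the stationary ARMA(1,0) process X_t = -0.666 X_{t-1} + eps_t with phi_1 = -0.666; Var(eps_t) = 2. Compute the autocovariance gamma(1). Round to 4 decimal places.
\gamma(1) = -2.3938

Multiply the model equation by X_{t-k} and take expectations. With theta_0 = psi_0 = 1 and psi_j the MA(infinity) weights, this gives
  gamma(k) - sum_i phi_i gamma(k-i) = c_k,
  c_k = sigma^2 * sum_{j=k..q} theta_j psi_{j-k}   (c_k = 0 for k > q),
using gamma(-m) = gamma(m).
Pure AR (q = 0): c_0 = sigma^2 = 2, c_k = 0 for k >= 1.
Equations for k = 0 and k = 1 (AR order 1):
  gamma(0) = phi_1 gamma(1) + c_0
  gamma(1) = phi_1 gamma(0) + c_1
Substituting the second into the first: gamma(0) (1 - phi_1^2) = c_0 + phi_1 c_1, so
  gamma(0) = c_0 / (1 - phi_1^2) = 2 / (1 - (-0.666)^2) = 2 / 0.556444 = 3.594252.
  gamma(1) = phi_1 gamma(0) = (-0.666)(3.594252) = -2.393772.
Therefore gamma(1) = -2.3938 (to 4 decimal places).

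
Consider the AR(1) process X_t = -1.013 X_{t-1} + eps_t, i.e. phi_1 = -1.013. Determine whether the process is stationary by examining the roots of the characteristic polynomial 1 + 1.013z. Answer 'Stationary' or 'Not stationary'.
\text{Not stationary}

The AR(p) characteristic polynomial is P(z) = 1 + 1.013z.
Stationarity requires all roots to lie outside the unit circle, i.e. |z| > 1 for every root.
This is linear in z: 1 + (1.013) z = 0  =>  z = -1/(1.013) = -0.987167,  |z| = 0.987167.
Moduli of all roots: 0.9872.
All moduli strictly greater than 1? No.
Verdict: Not stationary.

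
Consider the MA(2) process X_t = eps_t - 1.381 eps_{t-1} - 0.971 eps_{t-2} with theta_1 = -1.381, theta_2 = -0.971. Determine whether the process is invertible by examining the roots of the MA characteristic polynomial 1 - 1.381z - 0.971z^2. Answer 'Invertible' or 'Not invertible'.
\text{Not invertible}

The MA(q) characteristic polynomial is P(z) = 1 - 1.381z - 0.971z^2.
Invertibility requires all roots to lie outside the unit circle, i.e. |z| > 1 for every root.
Set 1 + (-1.381) z + (-0.971) z^2 = 0, i.e. a z^2 + b z + c = 0 with a = -0.971, b = -1.381, c = 1.
Discriminant D = b^2 - 4ac = (-1.381)^2 - 4*(-0.971)*1 = 1.907161 - (-3.884) = 5.791161.
D >= 0, so the roots are real: z = (-b +/- sqrt(D)) / (2a) = (1.381 +/- 2.406483) / (-1.942).
  z_1 = (1.381 + 2.406483) / (-1.942) = -1.9503,   |z_1| = 1.9503.
  z_2 = (1.381 - 2.406483) / (-1.942) = 0.5281,   |z_2| = 0.5281.
Moduli of all roots: 1.9503, 0.5281.
All moduli strictly greater than 1? No.
Verdict: Not invertible.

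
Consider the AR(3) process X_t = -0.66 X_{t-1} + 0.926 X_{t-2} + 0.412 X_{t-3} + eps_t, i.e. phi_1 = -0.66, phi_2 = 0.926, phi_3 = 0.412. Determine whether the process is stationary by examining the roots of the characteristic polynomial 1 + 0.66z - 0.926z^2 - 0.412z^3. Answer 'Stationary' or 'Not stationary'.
\text{Not stationary}

The AR(p) characteristic polynomial is P(z) = 1 + 0.66z - 0.926z^2 - 0.412z^3.
Stationarity requires all roots to lie outside the unit circle, i.e. |z| > 1 for every root.
Degree 3: look for a simple real root z0 first, then factor out (1 - z/z0) and solve the remaining quadratic.
Testing z0 = -2.5: P(-2.5) = 1 + (0.66)(-2.5) + (-0.926)(-2.5)^2 + (-0.412)(-2.5)^3
  = 1 + (-1.65) + (-5.7875) + (6.4375) = 0.  So z_0 = -2.5 is a root, |z_0| = 2.5.
Divide out the factor (1 + 0.4 z) = (1 - z/z0) (since 1/z0 = -0.4):
  P(z) = (1 + 0.4 z)(1 + (0.26) z + (-1.03) z^2)
  [check: z-coef 0.26 - (-0.4) = 0.66; z^2-coef -1.03 - (-0.4)(0.26) = -0.926; z^3-coef -(-0.4)(-1.03) = -0.412.]
Remaining roots from the quadratic factor 1 + (0.26) z + (-1.03) z^2:
  Set 1 + (0.26) z + (-1.03) z^2 = 0, i.e. a z^2 + b z + c = 0 with a = -1.03, b = 0.26, c = 1.
  Discriminant D = b^2 - 4ac = (0.26)^2 - 4*(-1.03)*1 = 0.0676 - (-4.12) = 4.1876.
  D >= 0, so the roots are real: z = (-b +/- sqrt(D)) / (2a) = (-0.26 +/- 2.046363) / (-2.06).
    z_1 = (-0.26 + 2.046363) / (-2.06) = -0.8672,   |z_1| = 0.8672.
    z_2 = (-0.26 - 2.046363) / (-2.06) = 1.1196,   |z_2| = 1.1196.
Moduli of all roots: 2.5000, 0.8672, 1.1196.
All moduli strictly greater than 1? No.
Verdict: Not stationary.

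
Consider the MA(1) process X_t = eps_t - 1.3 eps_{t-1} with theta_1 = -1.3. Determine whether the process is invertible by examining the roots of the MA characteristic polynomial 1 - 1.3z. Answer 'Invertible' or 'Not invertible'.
\text{Not invertible}

The MA(q) characteristic polynomial is P(z) = 1 - 1.3z.
Invertibility requires all roots to lie outside the unit circle, i.e. |z| > 1 for every root.
This is linear in z: 1 + (-1.3) z = 0  =>  z = -1/(-1.3) = 0.769231,  |z| = 0.769231.
Moduli of all roots: 0.7692.
All moduli strictly greater than 1? No.
Verdict: Not invertible.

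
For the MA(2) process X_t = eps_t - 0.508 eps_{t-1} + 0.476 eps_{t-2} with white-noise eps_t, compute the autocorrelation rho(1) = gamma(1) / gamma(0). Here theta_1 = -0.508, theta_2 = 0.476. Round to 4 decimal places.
\rho(1) = -0.5050

For an MA(q) process with theta_0 = 1, the autocovariance is
  gamma(k) = sigma^2 * sum_{i=0..q-k} theta_i * theta_{i+k},
and rho(k) = gamma(k) / gamma(0). Sigma^2 cancels.
  numerator   = (1)*(-0.508) + (-0.508)*(0.476) = -0.749808.
  denominator = (1)^2 + (-0.508)^2 + (0.476)^2 = 1.48464.
  rho(1) = -0.749808 / 1.48464 = -0.5050.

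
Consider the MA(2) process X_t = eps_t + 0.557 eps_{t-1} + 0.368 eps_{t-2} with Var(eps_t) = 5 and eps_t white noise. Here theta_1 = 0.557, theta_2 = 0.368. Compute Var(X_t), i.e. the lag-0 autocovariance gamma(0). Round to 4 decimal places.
\gamma(0) = 7.2284

For an MA(q) process X_t = eps_t + sum_i theta_i eps_{t-i} with
Var(eps_t) = sigma^2, the variance is
  gamma(0) = sigma^2 * (1 + sum_i theta_i^2).
  sum_i theta_i^2 = (0.557)^2 + (0.368)^2 = 0.310249 + 0.135424 = 0.445673.
  gamma(0) = 5 * (1 + 0.445673) = 5 * 1.445673 = 7.228365, which rounds to 7.2284.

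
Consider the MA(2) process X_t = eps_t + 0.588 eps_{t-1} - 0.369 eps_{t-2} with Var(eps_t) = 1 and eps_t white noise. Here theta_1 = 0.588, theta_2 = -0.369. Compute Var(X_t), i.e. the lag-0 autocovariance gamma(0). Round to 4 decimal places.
\gamma(0) = 1.4819

For an MA(q) process X_t = eps_t + sum_i theta_i eps_{t-i} with
Var(eps_t) = sigma^2, the variance is
  gamma(0) = sigma^2 * (1 + sum_i theta_i^2).
  sum_i theta_i^2 = (0.588)^2 + (-0.369)^2 = 0.345744 + 0.136161 = 0.481905.
  gamma(0) = 1 * (1 + 0.481905) = 1 * 1.481905 = 1.481905, which rounds to 1.4819.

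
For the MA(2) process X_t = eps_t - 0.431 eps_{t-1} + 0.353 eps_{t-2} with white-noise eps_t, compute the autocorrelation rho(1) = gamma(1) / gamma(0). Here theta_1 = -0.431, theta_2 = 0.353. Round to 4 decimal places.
\rho(1) = -0.4450

For an MA(q) process with theta_0 = 1, the autocovariance is
  gamma(k) = sigma^2 * sum_{i=0..q-k} theta_i * theta_{i+k},
and rho(k) = gamma(k) / gamma(0). Sigma^2 cancels.
  numerator   = (1)*(-0.431) + (-0.431)*(0.353) = -0.583143.
  denominator = (1)^2 + (-0.431)^2 + (0.353)^2 = 1.31037.
  rho(1) = -0.583143 / 1.31037 = -0.4450.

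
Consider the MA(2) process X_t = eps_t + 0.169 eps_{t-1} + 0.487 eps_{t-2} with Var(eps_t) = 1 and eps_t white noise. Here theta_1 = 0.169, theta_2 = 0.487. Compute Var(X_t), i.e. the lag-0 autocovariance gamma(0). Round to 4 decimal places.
\gamma(0) = 1.2657

For an MA(q) process X_t = eps_t + sum_i theta_i eps_{t-i} with
Var(eps_t) = sigma^2, the variance is
  gamma(0) = sigma^2 * (1 + sum_i theta_i^2).
  sum_i theta_i^2 = (0.169)^2 + (0.487)^2 = 0.028561 + 0.237169 = 0.26573.
  gamma(0) = 1 * (1 + 0.26573) = 1 * 1.26573 = 1.26573, which rounds to 1.2657.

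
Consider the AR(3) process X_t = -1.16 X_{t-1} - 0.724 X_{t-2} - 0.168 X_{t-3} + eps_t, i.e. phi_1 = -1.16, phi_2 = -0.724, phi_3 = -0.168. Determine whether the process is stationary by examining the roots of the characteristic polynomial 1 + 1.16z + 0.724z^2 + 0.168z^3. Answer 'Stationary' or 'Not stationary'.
\text{Stationary}

The AR(p) characteristic polynomial is P(z) = 1 + 1.16z + 0.724z^2 + 0.168z^3.
Stationarity requires all roots to lie outside the unit circle, i.e. |z| > 1 for every root.
Degree 3: look for a simple real root z0 first, then factor out (1 - z/z0) and solve the remaining quadratic.
Testing z0 = -2.5: P(-2.5) = 1 + (1.16)(-2.5) + (0.724)(-2.5)^2 + (0.168)(-2.5)^3
  = 1 + (-2.9) + (4.525) + (-2.625) = 0.  So z_0 = -2.5 is a root, |z_0| = 2.5.
Divide out the factor (1 + 0.4 z) = (1 - z/z0) (since 1/z0 = -0.4):
  P(z) = (1 + 0.4 z)(1 + (0.76) z + (0.42) z^2)
  [check: z-coef 0.76 - (-0.4) = 1.16; z^2-coef 0.42 - (-0.4)(0.76) = 0.724; z^3-coef -(-0.4)(0.42) = 0.168.]
Remaining roots from the quadratic factor 1 + (0.76) z + (0.42) z^2:
  Set 1 + (0.76) z + (0.42) z^2 = 0, i.e. a z^2 + b z + c = 0 with a = 0.42, b = 0.76, c = 1.
  Discriminant D = b^2 - 4ac = (0.76)^2 - 4*(0.42)*1 = 0.5776 - (1.68) = -1.1024.
  D < 0, so the roots are the complex-conjugate pair z = (-b +/- i sqrt(-D)) / (2a) = -0.9048 +/- 1.2499i.
  For a conjugate pair |z|^2 = z * conj(z) = (product of roots) = c/a = 1/(0.42) = 2.380952, so |z| = sqrt(2.380952) = 1.543 for both roots.
Moduli of all roots: 2.5000, 1.5430, 1.5430.
All moduli strictly greater than 1? Yes.
Verdict: Stationary.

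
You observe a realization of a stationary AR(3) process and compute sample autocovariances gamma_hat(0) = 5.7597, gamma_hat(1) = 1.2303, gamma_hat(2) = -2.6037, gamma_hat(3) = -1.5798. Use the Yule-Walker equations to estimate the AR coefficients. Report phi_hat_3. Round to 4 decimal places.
\hat\phi_{3} = -0.0230

The Yule-Walker equations for an AR(p) process read, in matrix form,
  Gamma_p phi = r_p,   with   (Gamma_p)_{ij} = gamma(|i - j|),
                       (r_p)_i = gamma(i),   i,j = 1..p.
Substitute the sample gammas (Toeplitz matrix and right-hand side of size 3):
  Gamma_p = [[5.7597, 1.2303, -2.6037], [1.2303, 5.7597, 1.2303], [-2.6037, 1.2303, 5.7597]]
  r_p     = [1.2303, -2.6037, -1.5798]
Written out (R1..R3):
  (R1) 5.7597 phi_1 + 1.2303 phi_2 - 2.6037 phi_3 = 1.2303
  (R2) 1.2303 phi_1 + 5.7597 phi_2 + 1.2303 phi_3 = -2.6037
  (R3) -2.6037 phi_1 + 1.2303 phi_2 + 5.7597 phi_3 = -1.5798
Gaussian elimination:
  R2 <- R2 - (1.2303/5.7597) R1 = R2 - (0.213605) R1:  5.496902 phi_2 + 1.786463 phi_3 = -2.866498
  R3 <- R3 - (-2.6037/5.7597) R1 = R3 - (-0.452055) R1:  1.786463 phi_2 + 4.582685 phi_3 = -1.023637
  R3 <- R3 - (1.786463/5.496902) R2 = R3 - (0.324995) R2:  4.002094 phi_3 = -0.092041
Back-substitution:
  phi_hat_3 = -0.092041 / 4.002094 = -0.022998
  phi_hat_2 = (-2.866498 - (1.786463)(-0.022998)) / 5.496902 = -0.514001
  phi_hat_1 = (1.2303 - (1.2303)(-0.514001) - (-2.6037)(-0.022998)) / 5.7597 = 0.313002
So phi_hat = [0.3130, -0.5140, -0.0230].
Therefore phi_hat_3 = -0.0230.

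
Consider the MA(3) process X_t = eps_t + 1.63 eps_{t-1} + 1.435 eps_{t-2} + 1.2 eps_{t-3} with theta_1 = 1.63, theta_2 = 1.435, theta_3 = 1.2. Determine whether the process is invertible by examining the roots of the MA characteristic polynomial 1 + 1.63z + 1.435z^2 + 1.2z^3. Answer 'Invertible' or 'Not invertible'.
\text{Not invertible}

The MA(q) characteristic polynomial is P(z) = 1 + 1.63z + 1.435z^2 + 1.2z^3.
Invertibility requires all roots to lie outside the unit circle, i.e. |z| > 1 for every root.
Degree 3: look for a simple real root z0 first, then factor out (1 - z/z0) and solve the remaining quadratic.
Testing z0 = -0.8: P(-0.8) = 1 + (1.63)(-0.8) + (1.435)(-0.8)^2 + (1.2)(-0.8)^3
  = 1 + (-1.304) + (0.9184) + (-0.6144) = 0.  So z_0 = -0.8 is a root, |z_0| = 0.8.
Divide out the factor (1 + 1.25 z) = (1 - z/z0) (since 1/z0 = -1.25):
  P(z) = (1 + 1.25 z)(1 + (0.38) z + (0.96) z^2)
  [check: z-coef 0.38 - (-1.25) = 1.63; z^2-coef 0.96 - (-1.25)(0.38) = 1.435; z^3-coef -(-1.25)(0.96) = 1.2.]
Remaining roots from the quadratic factor 1 + (0.38) z + (0.96) z^2:
  Set 1 + (0.38) z + (0.96) z^2 = 0, i.e. a z^2 + b z + c = 0 with a = 0.96, b = 0.38, c = 1.
  Discriminant D = b^2 - 4ac = (0.38)^2 - 4*(0.96)*1 = 0.1444 - (3.84) = -3.6956.
  D < 0, so the roots are the complex-conjugate pair z = (-b +/- i sqrt(-D)) / (2a) = -0.1979 +/- 1.0012i.
  For a conjugate pair |z|^2 = z * conj(z) = (product of roots) = c/a = 1/(0.96) = 1.041667, so |z| = sqrt(1.041667) = 1.0206 for both roots.
Moduli of all roots: 0.8000, 1.0206, 1.0206.
All moduli strictly greater than 1? No.
Verdict: Not invertible.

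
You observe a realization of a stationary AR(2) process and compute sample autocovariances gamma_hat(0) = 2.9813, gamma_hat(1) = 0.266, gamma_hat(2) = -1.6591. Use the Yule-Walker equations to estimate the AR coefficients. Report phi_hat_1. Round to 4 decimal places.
\hat\phi_{1} = 0.1400

The Yule-Walker equations for an AR(p) process read, in matrix form,
  Gamma_p phi = r_p,   with   (Gamma_p)_{ij} = gamma(|i - j|),
                       (r_p)_i = gamma(i),   i,j = 1..p.
Substitute the sample gammas (Toeplitz matrix and right-hand side of size 2):
  Gamma_p = [[2.9813, 0.266], [0.266, 2.9813]]
  r_p     = [0.266, -1.6591]
Written out:
  2.9813 phi_1 + 0.266 phi_2 = 0.266
  0.266 phi_1 + 2.9813 phi_2 = -1.6591
Solve by Cramer's rule:
  det = gamma(0)^2 - gamma(1)^2 = (2.9813)^2 - (0.266)^2 = 8.88814969 - 0.070756 = 8.81739369
  phi_hat_1 = [gamma(1) gamma(0) - gamma(1) gamma(2)] / det = [(0.266)(2.9813) - (0.266)(-1.6591)] / 8.81739369 = 1.2343464 / 8.81739369 = 0.14
  phi_hat_2 = [gamma(0) gamma(2) - gamma(1)^2] / det = [(2.9813)(-1.6591) - (0.266)^2] / 8.81739369 = -5.01703083 / 8.81739369 = -0.569
So phi_hat = [0.1400, -0.5690].
Therefore phi_hat_1 = 0.1400.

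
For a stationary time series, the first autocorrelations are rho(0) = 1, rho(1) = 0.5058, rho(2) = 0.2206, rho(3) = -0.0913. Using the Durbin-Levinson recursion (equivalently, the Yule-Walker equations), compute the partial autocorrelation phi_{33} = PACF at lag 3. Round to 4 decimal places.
\phi_{33} = -0.2481

The PACF at lag k is phi_{kk}, the last component of the solution
to the Yule-Walker system G_k phi = r_k where
  (G_k)_{ij} = rho(|i - j|), (r_k)_i = rho(i), i,j = 1..k.
Equivalently, Durbin-Levinson gives phi_{kk} iteratively:
  phi_{11} = rho(1)
  phi_{kk} = [rho(k) - sum_{j=1..k-1} phi_{k-1,j} rho(k-j)]
            / [1 - sum_{j=1..k-1} phi_{k-1,j} rho(j)],
  phi_{k,j} = phi_{k-1,j} - phi_{kk} phi_{k-1,k-j},  j = 1..k-1.
Step k = 1:
  phi_11 = rho(1) = 0.5058.
Step k = 2:
  phi_22 = [rho(2) - phi_11 rho(1)] / [1 - phi_11 rho(1)] = [0.2206 - (0.5058)(0.5058)] / [1 - (0.5058)(0.5058)]
         = -0.03523364 / 0.74416636 = -0.047346.
  Update: phi_21 = phi_11 - phi_22 phi_11 = 0.5058 - (-0.047346)(0.5058) = 0.529748.
Step k = 3:
  phi_33 = [rho(3) - phi_21 rho(2) - phi_22 rho(1)] / [1 - phi_21 rho(1) - phi_22 rho(2)]
    numerator   = -0.0913 - (0.529748)(0.2206) - (-0.047346)(0.5058) = -0.18421454
    denominator = 1 - (0.529748)(0.5058) - (-0.047346)(0.2206) = 0.74249817
  phi_33 = -0.18421454 / 0.74249817 = -0.2481.
Therefore phi_{33} = -0.2481.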